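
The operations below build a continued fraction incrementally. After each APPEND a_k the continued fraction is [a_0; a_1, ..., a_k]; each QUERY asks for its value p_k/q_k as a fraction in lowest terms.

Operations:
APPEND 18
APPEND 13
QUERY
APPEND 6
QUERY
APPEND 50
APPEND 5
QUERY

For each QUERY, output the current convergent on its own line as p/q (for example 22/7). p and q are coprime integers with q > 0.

235/13
1428/79
359603/19894

APPEND 18: p_0 = 18·1 + 0 = 18, q_0 = 18·0 + 1 = 1 → 18/1
APPEND 13: p_1 = 13·18 + 1 = 235, q_1 = 13·1 + 0 = 13 → 235/13
APPEND 6: p_2 = 6·235 + 18 = 1428, q_2 = 6·13 + 1 = 79 → 1428/79
APPEND 50: p_3 = 50·1428 + 235 = 71635, q_3 = 50·79 + 13 = 3963 → 71635/3963
APPEND 5: p_4 = 5·71635 + 1428 = 359603, q_4 = 5·3963 + 79 = 19894 → 359603/19894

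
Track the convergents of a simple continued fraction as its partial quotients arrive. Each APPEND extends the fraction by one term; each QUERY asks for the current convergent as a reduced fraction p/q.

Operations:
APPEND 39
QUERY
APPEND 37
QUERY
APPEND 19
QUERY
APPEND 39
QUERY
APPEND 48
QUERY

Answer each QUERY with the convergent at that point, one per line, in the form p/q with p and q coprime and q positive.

APPEND 39: p_0 = 39·1 + 0 = 39, q_0 = 39·0 + 1 = 1 → 39/1
APPEND 37: p_1 = 37·39 + 1 = 1444, q_1 = 37·1 + 0 = 37 → 1444/37
APPEND 19: p_2 = 19·1444 + 39 = 27475, q_2 = 19·37 + 1 = 704 → 27475/704
APPEND 39: p_3 = 39·27475 + 1444 = 1072969, q_3 = 39·704 + 37 = 27493 → 1072969/27493
APPEND 48: p_4 = 48·1072969 + 27475 = 51529987, q_4 = 48·27493 + 704 = 1320368 → 51529987/1320368

39/1
1444/37
27475/704
1072969/27493
51529987/1320368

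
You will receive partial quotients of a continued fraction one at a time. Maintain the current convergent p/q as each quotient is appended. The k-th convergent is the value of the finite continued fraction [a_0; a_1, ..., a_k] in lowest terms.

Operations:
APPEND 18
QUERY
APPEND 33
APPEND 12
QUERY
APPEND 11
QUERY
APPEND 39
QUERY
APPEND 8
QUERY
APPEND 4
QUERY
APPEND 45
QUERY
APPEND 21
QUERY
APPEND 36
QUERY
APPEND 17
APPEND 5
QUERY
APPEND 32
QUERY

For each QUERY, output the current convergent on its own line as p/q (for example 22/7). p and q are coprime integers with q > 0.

APPEND 18: p_0 = 18·1 + 0 = 18, q_0 = 18·0 + 1 = 1 → 18/1
APPEND 33: p_1 = 33·18 + 1 = 595, q_1 = 33·1 + 0 = 33 → 595/33
APPEND 12: p_2 = 12·595 + 18 = 7158, q_2 = 12·33 + 1 = 397 → 7158/397
APPEND 11: p_3 = 11·7158 + 595 = 79333, q_3 = 11·397 + 33 = 4400 → 79333/4400
APPEND 39: p_4 = 39·79333 + 7158 = 3101145, q_4 = 39·4400 + 397 = 171997 → 3101145/171997
APPEND 8: p_5 = 8·3101145 + 79333 = 24888493, q_5 = 8·171997 + 4400 = 1380376 → 24888493/1380376
APPEND 4: p_6 = 4·24888493 + 3101145 = 102655117, q_6 = 4·1380376 + 171997 = 5693501 → 102655117/5693501
APPEND 45: p_7 = 45·102655117 + 24888493 = 4644368758, q_7 = 45·5693501 + 1380376 = 257587921 → 4644368758/257587921
APPEND 21: p_8 = 21·4644368758 + 102655117 = 97634399035, q_8 = 21·257587921 + 5693501 = 5415039842 → 97634399035/5415039842
APPEND 36: p_9 = 36·97634399035 + 4644368758 = 3519482734018, q_9 = 36·5415039842 + 257587921 = 195199022233 → 3519482734018/195199022233
APPEND 17: p_10 = 17·3519482734018 + 97634399035 = 59928840877341, q_10 = 17·195199022233 + 5415039842 = 3323798417803 → 59928840877341/3323798417803
APPEND 5: p_11 = 5·59928840877341 + 3519482734018 = 303163687120723, q_11 = 5·3323798417803 + 195199022233 = 16814191111248 → 303163687120723/16814191111248
APPEND 32: p_12 = 32·303163687120723 + 59928840877341 = 9761166828740477, q_12 = 32·16814191111248 + 3323798417803 = 541377913977739 → 9761166828740477/541377913977739

18/1
7158/397
79333/4400
3101145/171997
24888493/1380376
102655117/5693501
4644368758/257587921
97634399035/5415039842
3519482734018/195199022233
303163687120723/16814191111248
9761166828740477/541377913977739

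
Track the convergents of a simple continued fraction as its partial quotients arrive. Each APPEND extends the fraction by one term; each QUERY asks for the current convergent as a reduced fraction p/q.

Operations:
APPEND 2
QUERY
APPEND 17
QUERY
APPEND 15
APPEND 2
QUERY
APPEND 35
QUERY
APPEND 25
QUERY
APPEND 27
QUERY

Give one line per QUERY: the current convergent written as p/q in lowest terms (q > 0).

2/1
35/17
1089/529
38642/18771
967139/469804
26151395/12703479

APPEND 2: p_0 = 2·1 + 0 = 2, q_0 = 2·0 + 1 = 1 → 2/1
APPEND 17: p_1 = 17·2 + 1 = 35, q_1 = 17·1 + 0 = 17 → 35/17
APPEND 15: p_2 = 15·35 + 2 = 527, q_2 = 15·17 + 1 = 256 → 527/256
APPEND 2: p_3 = 2·527 + 35 = 1089, q_3 = 2·256 + 17 = 529 → 1089/529
APPEND 35: p_4 = 35·1089 + 527 = 38642, q_4 = 35·529 + 256 = 18771 → 38642/18771
APPEND 25: p_5 = 25·38642 + 1089 = 967139, q_5 = 25·18771 + 529 = 469804 → 967139/469804
APPEND 27: p_6 = 27·967139 + 38642 = 26151395, q_6 = 27·469804 + 18771 = 12703479 → 26151395/12703479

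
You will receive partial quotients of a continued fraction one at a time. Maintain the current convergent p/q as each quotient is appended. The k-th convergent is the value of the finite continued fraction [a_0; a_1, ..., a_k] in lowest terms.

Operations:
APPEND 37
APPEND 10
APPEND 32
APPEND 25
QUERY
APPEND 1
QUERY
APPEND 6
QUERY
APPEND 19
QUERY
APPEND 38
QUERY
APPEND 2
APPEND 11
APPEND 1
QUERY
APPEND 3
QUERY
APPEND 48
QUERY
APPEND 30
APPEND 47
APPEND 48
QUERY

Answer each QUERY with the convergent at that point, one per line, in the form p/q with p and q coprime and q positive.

298096/8035
310005/8356
2158126/58171
41314399/1113605
1572105288/42375161
39798404988/1072742285
156008094977/4205105213
7528186963884/202917792509
510447002569215161/13758794707290563

APPEND 37: p_0 = 37·1 + 0 = 37, q_0 = 37·0 + 1 = 1 → 37/1
APPEND 10: p_1 = 10·37 + 1 = 371, q_1 = 10·1 + 0 = 10 → 371/10
APPEND 32: p_2 = 32·371 + 37 = 11909, q_2 = 32·10 + 1 = 321 → 11909/321
APPEND 25: p_3 = 25·11909 + 371 = 298096, q_3 = 25·321 + 10 = 8035 → 298096/8035
APPEND 1: p_4 = 1·298096 + 11909 = 310005, q_4 = 1·8035 + 321 = 8356 → 310005/8356
APPEND 6: p_5 = 6·310005 + 298096 = 2158126, q_5 = 6·8356 + 8035 = 58171 → 2158126/58171
APPEND 19: p_6 = 19·2158126 + 310005 = 41314399, q_6 = 19·58171 + 8356 = 1113605 → 41314399/1113605
APPEND 38: p_7 = 38·41314399 + 2158126 = 1572105288, q_7 = 38·1113605 + 58171 = 42375161 → 1572105288/42375161
APPEND 2: p_8 = 2·1572105288 + 41314399 = 3185524975, q_8 = 2·42375161 + 1113605 = 85863927 → 3185524975/85863927
APPEND 11: p_9 = 11·3185524975 + 1572105288 = 36612880013, q_9 = 11·85863927 + 42375161 = 986878358 → 36612880013/986878358
APPEND 1: p_10 = 1·36612880013 + 3185524975 = 39798404988, q_10 = 1·986878358 + 85863927 = 1072742285 → 39798404988/1072742285
APPEND 3: p_11 = 3·39798404988 + 36612880013 = 156008094977, q_11 = 3·1072742285 + 986878358 = 4205105213 → 156008094977/4205105213
APPEND 48: p_12 = 48·156008094977 + 39798404988 = 7528186963884, q_12 = 48·4205105213 + 1072742285 = 202917792509 → 7528186963884/202917792509
APPEND 30: p_13 = 30·7528186963884 + 156008094977 = 226001617011497, q_13 = 30·202917792509 + 4205105213 = 6091738880483 → 226001617011497/6091738880483
APPEND 47: p_14 = 47·226001617011497 + 7528186963884 = 10629604186504243, q_14 = 47·6091738880483 + 202917792509 = 286514645175210 → 10629604186504243/286514645175210
APPEND 48: p_15 = 48·10629604186504243 + 226001617011497 = 510447002569215161, q_15 = 48·286514645175210 + 6091738880483 = 13758794707290563 → 510447002569215161/13758794707290563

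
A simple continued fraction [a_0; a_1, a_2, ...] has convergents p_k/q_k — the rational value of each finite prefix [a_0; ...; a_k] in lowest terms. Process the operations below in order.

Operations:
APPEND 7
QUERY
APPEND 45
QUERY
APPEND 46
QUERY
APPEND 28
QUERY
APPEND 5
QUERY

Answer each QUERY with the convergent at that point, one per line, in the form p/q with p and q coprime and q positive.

7/1
316/45
14543/2071
407520/58033
2052143/292236

APPEND 7: p_0 = 7·1 + 0 = 7, q_0 = 7·0 + 1 = 1 → 7/1
APPEND 45: p_1 = 45·7 + 1 = 316, q_1 = 45·1 + 0 = 45 → 316/45
APPEND 46: p_2 = 46·316 + 7 = 14543, q_2 = 46·45 + 1 = 2071 → 14543/2071
APPEND 28: p_3 = 28·14543 + 316 = 407520, q_3 = 28·2071 + 45 = 58033 → 407520/58033
APPEND 5: p_4 = 5·407520 + 14543 = 2052143, q_4 = 5·58033 + 2071 = 292236 → 2052143/292236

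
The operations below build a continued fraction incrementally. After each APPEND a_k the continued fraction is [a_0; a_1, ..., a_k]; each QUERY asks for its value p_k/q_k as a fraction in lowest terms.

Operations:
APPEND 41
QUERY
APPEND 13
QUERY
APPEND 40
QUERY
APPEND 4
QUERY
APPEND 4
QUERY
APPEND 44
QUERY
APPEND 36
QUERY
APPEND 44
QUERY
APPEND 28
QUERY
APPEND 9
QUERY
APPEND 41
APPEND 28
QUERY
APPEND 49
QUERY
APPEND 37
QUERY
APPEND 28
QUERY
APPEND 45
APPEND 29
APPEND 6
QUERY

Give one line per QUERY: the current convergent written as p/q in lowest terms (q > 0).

41/1
534/13
21401/521
86138/2097
365953/8909
16188070/394093
583136473/14196257
25674192882/625029401
719460537169/17515019485
6500819027403/158260204766
7489585957526779/182331395821714
367256964959472863/8940744578678877
13595997289458022710/330989880806940163
381055181069784108743/9276657407173003441
3005475181536623714977833/73167260255071654647046

APPEND 41: p_0 = 41·1 + 0 = 41, q_0 = 41·0 + 1 = 1 → 41/1
APPEND 13: p_1 = 13·41 + 1 = 534, q_1 = 13·1 + 0 = 13 → 534/13
APPEND 40: p_2 = 40·534 + 41 = 21401, q_2 = 40·13 + 1 = 521 → 21401/521
APPEND 4: p_3 = 4·21401 + 534 = 86138, q_3 = 4·521 + 13 = 2097 → 86138/2097
APPEND 4: p_4 = 4·86138 + 21401 = 365953, q_4 = 4·2097 + 521 = 8909 → 365953/8909
APPEND 44: p_5 = 44·365953 + 86138 = 16188070, q_5 = 44·8909 + 2097 = 394093 → 16188070/394093
APPEND 36: p_6 = 36·16188070 + 365953 = 583136473, q_6 = 36·394093 + 8909 = 14196257 → 583136473/14196257
APPEND 44: p_7 = 44·583136473 + 16188070 = 25674192882, q_7 = 44·14196257 + 394093 = 625029401 → 25674192882/625029401
APPEND 28: p_8 = 28·25674192882 + 583136473 = 719460537169, q_8 = 28·625029401 + 14196257 = 17515019485 → 719460537169/17515019485
APPEND 9: p_9 = 9·719460537169 + 25674192882 = 6500819027403, q_9 = 9·17515019485 + 625029401 = 158260204766 → 6500819027403/158260204766
APPEND 41: p_10 = 41·6500819027403 + 719460537169 = 267253040660692, q_10 = 41·158260204766 + 17515019485 = 6506183414891 → 267253040660692/6506183414891
APPEND 28: p_11 = 28·267253040660692 + 6500819027403 = 7489585957526779, q_11 = 28·6506183414891 + 158260204766 = 182331395821714 → 7489585957526779/182331395821714
APPEND 49: p_12 = 49·7489585957526779 + 267253040660692 = 367256964959472863, q_12 = 49·182331395821714 + 6506183414891 = 8940744578678877 → 367256964959472863/8940744578678877
APPEND 37: p_13 = 37·367256964959472863 + 7489585957526779 = 13595997289458022710, q_13 = 37·8940744578678877 + 182331395821714 = 330989880806940163 → 13595997289458022710/330989880806940163
APPEND 28: p_14 = 28·13595997289458022710 + 367256964959472863 = 381055181069784108743, q_14 = 28·330989880806940163 + 8940744578678877 = 9276657407173003441 → 381055181069784108743/9276657407173003441
APPEND 45: p_15 = 45·381055181069784108743 + 13595997289458022710 = 17161079145429742916145, q_15 = 45·9276657407173003441 + 330989880806940163 = 417780573203592095008 → 17161079145429742916145/417780573203592095008
APPEND 29: p_16 = 29·17161079145429742916145 + 381055181069784108743 = 498052350398532328676948, q_16 = 29·417780573203592095008 + 9276657407173003441 = 12124913280311343758673 → 498052350398532328676948/12124913280311343758673
APPEND 6: p_17 = 6·498052350398532328676948 + 17161079145429742916145 = 3005475181536623714977833, q_17 = 6·12124913280311343758673 + 417780573203592095008 = 73167260255071654647046 → 3005475181536623714977833/73167260255071654647046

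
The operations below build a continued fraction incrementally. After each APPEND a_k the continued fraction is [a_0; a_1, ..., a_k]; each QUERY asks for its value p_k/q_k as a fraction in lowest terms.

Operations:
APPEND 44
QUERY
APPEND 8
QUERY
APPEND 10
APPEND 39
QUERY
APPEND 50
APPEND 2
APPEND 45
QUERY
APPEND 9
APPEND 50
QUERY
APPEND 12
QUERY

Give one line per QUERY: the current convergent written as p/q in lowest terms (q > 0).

APPEND 44: p_0 = 44·1 + 0 = 44, q_0 = 44·0 + 1 = 1 → 44/1
APPEND 8: p_1 = 8·44 + 1 = 353, q_1 = 8·1 + 0 = 8 → 353/8
APPEND 10: p_2 = 10·353 + 44 = 3574, q_2 = 10·8 + 1 = 81 → 3574/81
APPEND 39: p_3 = 39·3574 + 353 = 139739, q_3 = 39·81 + 8 = 3167 → 139739/3167
APPEND 50: p_4 = 50·139739 + 3574 = 6990524, q_4 = 50·3167 + 81 = 158431 → 6990524/158431
APPEND 2: p_5 = 2·6990524 + 139739 = 14120787, q_5 = 2·158431 + 3167 = 320029 → 14120787/320029
APPEND 45: p_6 = 45·14120787 + 6990524 = 642425939, q_6 = 45·320029 + 158431 = 14559736 → 642425939/14559736
APPEND 9: p_7 = 9·642425939 + 14120787 = 5795954238, q_7 = 9·14559736 + 320029 = 131357653 → 5795954238/131357653
APPEND 50: p_8 = 50·5795954238 + 642425939 = 290440137839, q_8 = 50·131357653 + 14559736 = 6582442386 → 290440137839/6582442386
APPEND 12: p_9 = 12·290440137839 + 5795954238 = 3491077608306, q_9 = 12·6582442386 + 131357653 = 79120666285 → 3491077608306/79120666285

44/1
353/8
139739/3167
642425939/14559736
290440137839/6582442386
3491077608306/79120666285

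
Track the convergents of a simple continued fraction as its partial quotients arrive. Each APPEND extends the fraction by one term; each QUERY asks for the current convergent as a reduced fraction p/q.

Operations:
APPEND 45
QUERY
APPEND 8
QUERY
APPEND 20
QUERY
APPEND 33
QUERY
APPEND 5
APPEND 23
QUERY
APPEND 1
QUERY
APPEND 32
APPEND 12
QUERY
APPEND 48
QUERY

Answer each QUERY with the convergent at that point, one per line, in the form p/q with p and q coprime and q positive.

APPEND 45: p_0 = 45·1 + 0 = 45, q_0 = 45·0 + 1 = 1 → 45/1
APPEND 8: p_1 = 8·45 + 1 = 361, q_1 = 8·1 + 0 = 8 → 361/8
APPEND 20: p_2 = 20·361 + 45 = 7265, q_2 = 20·8 + 1 = 161 → 7265/161
APPEND 33: p_3 = 33·7265 + 361 = 240106, q_3 = 33·161 + 8 = 5321 → 240106/5321
APPEND 5: p_4 = 5·240106 + 7265 = 1207795, q_4 = 5·5321 + 161 = 26766 → 1207795/26766
APPEND 23: p_5 = 23·1207795 + 240106 = 28019391, q_5 = 23·26766 + 5321 = 620939 → 28019391/620939
APPEND 1: p_6 = 1·28019391 + 1207795 = 29227186, q_6 = 1·620939 + 26766 = 647705 → 29227186/647705
APPEND 32: p_7 = 32·29227186 + 28019391 = 963289343, q_7 = 32·647705 + 620939 = 21347499 → 963289343/21347499
APPEND 12: p_8 = 12·963289343 + 29227186 = 11588699302, q_8 = 12·21347499 + 647705 = 256817693 → 11588699302/256817693
APPEND 48: p_9 = 48·11588699302 + 963289343 = 557220855839, q_9 = 48·256817693 + 21347499 = 12348596763 → 557220855839/12348596763

45/1
361/8
7265/161
240106/5321
28019391/620939
29227186/647705
11588699302/256817693
557220855839/12348596763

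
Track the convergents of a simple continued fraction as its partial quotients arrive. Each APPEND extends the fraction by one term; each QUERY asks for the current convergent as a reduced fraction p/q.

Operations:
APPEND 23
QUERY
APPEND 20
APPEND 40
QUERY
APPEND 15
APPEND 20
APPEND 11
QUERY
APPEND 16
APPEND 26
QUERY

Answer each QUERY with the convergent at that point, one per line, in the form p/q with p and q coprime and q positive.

APPEND 23: p_0 = 23·1 + 0 = 23, q_0 = 23·0 + 1 = 1 → 23/1
APPEND 20: p_1 = 20·23 + 1 = 461, q_1 = 20·1 + 0 = 20 → 461/20
APPEND 40: p_2 = 40·461 + 23 = 18463, q_2 = 40·20 + 1 = 801 → 18463/801
APPEND 15: p_3 = 15·18463 + 461 = 277406, q_3 = 15·801 + 20 = 12035 → 277406/12035
APPEND 20: p_4 = 20·277406 + 18463 = 5566583, q_4 = 20·12035 + 801 = 241501 → 5566583/241501
APPEND 11: p_5 = 11·5566583 + 277406 = 61509819, q_5 = 11·241501 + 12035 = 2668546 → 61509819/2668546
APPEND 16: p_6 = 16·61509819 + 5566583 = 989723687, q_6 = 16·2668546 + 241501 = 42938237 → 989723687/42938237
APPEND 26: p_7 = 26·989723687 + 61509819 = 25794325681, q_7 = 26·42938237 + 2668546 = 1119062708 → 25794325681/1119062708

23/1
18463/801
61509819/2668546
25794325681/1119062708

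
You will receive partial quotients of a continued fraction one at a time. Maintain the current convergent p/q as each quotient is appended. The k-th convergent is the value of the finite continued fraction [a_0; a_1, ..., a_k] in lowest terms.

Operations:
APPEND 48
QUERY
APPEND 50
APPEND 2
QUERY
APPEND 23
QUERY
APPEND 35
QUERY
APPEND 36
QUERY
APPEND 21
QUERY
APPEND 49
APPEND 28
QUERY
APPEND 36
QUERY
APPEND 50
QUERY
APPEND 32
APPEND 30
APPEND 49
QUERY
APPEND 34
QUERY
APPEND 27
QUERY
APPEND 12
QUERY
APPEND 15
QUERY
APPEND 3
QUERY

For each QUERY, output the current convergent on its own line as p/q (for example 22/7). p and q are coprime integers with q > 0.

48/1
4850/101
113951/2373
3993135/83156
143866811/2995989
3025196166/62998925
4157622606626/86581411717
149822792317481/3120020765126
7495297238480676/156087619668017
353406290501946948347/7359594276922129403
12023021352396145697864/250376299218476317819
324974982805197880790675/6767519673175782710516
3911722815014770715185964/81460612377327868844011
59000817208026758608580135/1228676705333093815370681
180914174439095046540926369/3767490728376609314956054

APPEND 48: p_0 = 48·1 + 0 = 48, q_0 = 48·0 + 1 = 1 → 48/1
APPEND 50: p_1 = 50·48 + 1 = 2401, q_1 = 50·1 + 0 = 50 → 2401/50
APPEND 2: p_2 = 2·2401 + 48 = 4850, q_2 = 2·50 + 1 = 101 → 4850/101
APPEND 23: p_3 = 23·4850 + 2401 = 113951, q_3 = 23·101 + 50 = 2373 → 113951/2373
APPEND 35: p_4 = 35·113951 + 4850 = 3993135, q_4 = 35·2373 + 101 = 83156 → 3993135/83156
APPEND 36: p_5 = 36·3993135 + 113951 = 143866811, q_5 = 36·83156 + 2373 = 2995989 → 143866811/2995989
APPEND 21: p_6 = 21·143866811 + 3993135 = 3025196166, q_6 = 21·2995989 + 83156 = 62998925 → 3025196166/62998925
APPEND 49: p_7 = 49·3025196166 + 143866811 = 148378478945, q_7 = 49·62998925 + 2995989 = 3089943314 → 148378478945/3089943314
APPEND 28: p_8 = 28·148378478945 + 3025196166 = 4157622606626, q_8 = 28·3089943314 + 62998925 = 86581411717 → 4157622606626/86581411717
APPEND 36: p_9 = 36·4157622606626 + 148378478945 = 149822792317481, q_9 = 36·86581411717 + 3089943314 = 3120020765126 → 149822792317481/3120020765126
APPEND 50: p_10 = 50·149822792317481 + 4157622606626 = 7495297238480676, q_10 = 50·3120020765126 + 86581411717 = 156087619668017 → 7495297238480676/156087619668017
APPEND 32: p_11 = 32·7495297238480676 + 149822792317481 = 239999334423699113, q_11 = 32·156087619668017 + 3120020765126 = 4997923850141670 → 239999334423699113/4997923850141670
APPEND 30: p_12 = 30·239999334423699113 + 7495297238480676 = 7207475329949454066, q_12 = 30·4997923850141670 + 156087619668017 = 150093803123918117 → 7207475329949454066/150093803123918117
APPEND 49: p_13 = 49·7207475329949454066 + 239999334423699113 = 353406290501946948347, q_13 = 49·150093803123918117 + 4997923850141670 = 7359594276922129403 → 353406290501946948347/7359594276922129403
APPEND 34: p_14 = 34·353406290501946948347 + 7207475329949454066 = 12023021352396145697864, q_14 = 34·7359594276922129403 + 150093803123918117 = 250376299218476317819 → 12023021352396145697864/250376299218476317819
APPEND 27: p_15 = 27·12023021352396145697864 + 353406290501946948347 = 324974982805197880790675, q_15 = 27·250376299218476317819 + 7359594276922129403 = 6767519673175782710516 → 324974982805197880790675/6767519673175782710516
APPEND 12: p_16 = 12·324974982805197880790675 + 12023021352396145697864 = 3911722815014770715185964, q_16 = 12·6767519673175782710516 + 250376299218476317819 = 81460612377327868844011 → 3911722815014770715185964/81460612377327868844011
APPEND 15: p_17 = 15·3911722815014770715185964 + 324974982805197880790675 = 59000817208026758608580135, q_17 = 15·81460612377327868844011 + 6767519673175782710516 = 1228676705333093815370681 → 59000817208026758608580135/1228676705333093815370681
APPEND 3: p_18 = 3·59000817208026758608580135 + 3911722815014770715185964 = 180914174439095046540926369, q_18 = 3·1228676705333093815370681 + 81460612377327868844011 = 3767490728376609314956054 → 180914174439095046540926369/3767490728376609314956054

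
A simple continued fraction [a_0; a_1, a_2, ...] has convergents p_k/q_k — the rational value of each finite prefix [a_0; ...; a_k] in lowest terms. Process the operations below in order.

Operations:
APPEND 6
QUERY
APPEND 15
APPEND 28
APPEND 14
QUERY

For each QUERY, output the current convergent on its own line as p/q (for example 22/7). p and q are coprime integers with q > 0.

APPEND 6: p_0 = 6·1 + 0 = 6, q_0 = 6·0 + 1 = 1 → 6/1
APPEND 15: p_1 = 15·6 + 1 = 91, q_1 = 15·1 + 0 = 15 → 91/15
APPEND 28: p_2 = 28·91 + 6 = 2554, q_2 = 28·15 + 1 = 421 → 2554/421
APPEND 14: p_3 = 14·2554 + 91 = 35847, q_3 = 14·421 + 15 = 5909 → 35847/5909

6/1
35847/5909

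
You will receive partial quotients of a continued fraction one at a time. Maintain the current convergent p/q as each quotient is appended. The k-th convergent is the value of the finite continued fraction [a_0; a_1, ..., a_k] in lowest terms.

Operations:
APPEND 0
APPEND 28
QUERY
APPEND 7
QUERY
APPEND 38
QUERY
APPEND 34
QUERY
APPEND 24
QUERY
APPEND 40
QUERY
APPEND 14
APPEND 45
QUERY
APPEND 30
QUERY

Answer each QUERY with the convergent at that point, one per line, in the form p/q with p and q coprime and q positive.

1/28
7/197
267/7514
9085/255673
218307/6143666
8741365/246002313
5525625130/155503924473
165891351317/4668567910238

APPEND 0: p_0 = 0·1 + 0 = 0, q_0 = 0·0 + 1 = 1 → 0/1
APPEND 28: p_1 = 28·0 + 1 = 1, q_1 = 28·1 + 0 = 28 → 1/28
APPEND 7: p_2 = 7·1 + 0 = 7, q_2 = 7·28 + 1 = 197 → 7/197
APPEND 38: p_3 = 38·7 + 1 = 267, q_3 = 38·197 + 28 = 7514 → 267/7514
APPEND 34: p_4 = 34·267 + 7 = 9085, q_4 = 34·7514 + 197 = 255673 → 9085/255673
APPEND 24: p_5 = 24·9085 + 267 = 218307, q_5 = 24·255673 + 7514 = 6143666 → 218307/6143666
APPEND 40: p_6 = 40·218307 + 9085 = 8741365, q_6 = 40·6143666 + 255673 = 246002313 → 8741365/246002313
APPEND 14: p_7 = 14·8741365 + 218307 = 122597417, q_7 = 14·246002313 + 6143666 = 3450176048 → 122597417/3450176048
APPEND 45: p_8 = 45·122597417 + 8741365 = 5525625130, q_8 = 45·3450176048 + 246002313 = 155503924473 → 5525625130/155503924473
APPEND 30: p_9 = 30·5525625130 + 122597417 = 165891351317, q_9 = 30·155503924473 + 3450176048 = 4668567910238 → 165891351317/4668567910238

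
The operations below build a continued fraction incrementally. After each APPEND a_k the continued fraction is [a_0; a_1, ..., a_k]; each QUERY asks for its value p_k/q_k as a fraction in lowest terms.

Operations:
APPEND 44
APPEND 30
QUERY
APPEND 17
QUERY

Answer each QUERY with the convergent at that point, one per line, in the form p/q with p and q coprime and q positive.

APPEND 44: p_0 = 44·1 + 0 = 44, q_0 = 44·0 + 1 = 1 → 44/1
APPEND 30: p_1 = 30·44 + 1 = 1321, q_1 = 30·1 + 0 = 30 → 1321/30
APPEND 17: p_2 = 17·1321 + 44 = 22501, q_2 = 17·30 + 1 = 511 → 22501/511

1321/30
22501/511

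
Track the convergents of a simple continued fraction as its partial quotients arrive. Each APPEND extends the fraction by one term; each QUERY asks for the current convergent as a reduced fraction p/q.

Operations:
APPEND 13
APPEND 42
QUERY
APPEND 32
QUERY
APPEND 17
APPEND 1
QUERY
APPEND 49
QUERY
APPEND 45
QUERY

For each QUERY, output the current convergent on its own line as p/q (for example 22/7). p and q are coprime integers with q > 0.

APPEND 13: p_0 = 13·1 + 0 = 13, q_0 = 13·0 + 1 = 1 → 13/1
APPEND 42: p_1 = 42·13 + 1 = 547, q_1 = 42·1 + 0 = 42 → 547/42
APPEND 32: p_2 = 32·547 + 13 = 17517, q_2 = 32·42 + 1 = 1345 → 17517/1345
APPEND 17: p_3 = 17·17517 + 547 = 298336, q_3 = 17·1345 + 42 = 22907 → 298336/22907
APPEND 1: p_4 = 1·298336 + 17517 = 315853, q_4 = 1·22907 + 1345 = 24252 → 315853/24252
APPEND 49: p_5 = 49·315853 + 298336 = 15775133, q_5 = 49·24252 + 22907 = 1211255 → 15775133/1211255
APPEND 45: p_6 = 45·15775133 + 315853 = 710196838, q_6 = 45·1211255 + 24252 = 54530727 → 710196838/54530727

547/42
17517/1345
315853/24252
15775133/1211255
710196838/54530727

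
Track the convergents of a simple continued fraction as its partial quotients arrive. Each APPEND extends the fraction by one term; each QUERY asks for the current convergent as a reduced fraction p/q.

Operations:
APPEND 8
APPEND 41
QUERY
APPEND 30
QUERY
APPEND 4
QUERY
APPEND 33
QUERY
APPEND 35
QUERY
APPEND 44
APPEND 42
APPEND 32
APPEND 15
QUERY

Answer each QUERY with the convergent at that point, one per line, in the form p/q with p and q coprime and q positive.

APPEND 8: p_0 = 8·1 + 0 = 8, q_0 = 8·0 + 1 = 1 → 8/1
APPEND 41: p_1 = 41·8 + 1 = 329, q_1 = 41·1 + 0 = 41 → 329/41
APPEND 30: p_2 = 30·329 + 8 = 9878, q_2 = 30·41 + 1 = 1231 → 9878/1231
APPEND 4: p_3 = 4·9878 + 329 = 39841, q_3 = 4·1231 + 41 = 4965 → 39841/4965
APPEND 33: p_4 = 33·39841 + 9878 = 1324631, q_4 = 33·4965 + 1231 = 165076 → 1324631/165076
APPEND 35: p_5 = 35·1324631 + 39841 = 46401926, q_5 = 35·165076 + 4965 = 5782625 → 46401926/5782625
APPEND 44: p_6 = 44·46401926 + 1324631 = 2043009375, q_6 = 44·5782625 + 165076 = 254600576 → 2043009375/254600576
APPEND 42: p_7 = 42·2043009375 + 46401926 = 85852795676, q_7 = 42·254600576 + 5782625 = 10699006817 → 85852795676/10699006817
APPEND 32: p_8 = 32·85852795676 + 2043009375 = 2749332471007, q_8 = 32·10699006817 + 254600576 = 342622818720 → 2749332471007/342622818720
APPEND 15: p_9 = 15·2749332471007 + 85852795676 = 41325839860781, q_9 = 15·342622818720 + 10699006817 = 5150041287617 → 41325839860781/5150041287617

329/41
9878/1231
39841/4965
1324631/165076
46401926/5782625
41325839860781/5150041287617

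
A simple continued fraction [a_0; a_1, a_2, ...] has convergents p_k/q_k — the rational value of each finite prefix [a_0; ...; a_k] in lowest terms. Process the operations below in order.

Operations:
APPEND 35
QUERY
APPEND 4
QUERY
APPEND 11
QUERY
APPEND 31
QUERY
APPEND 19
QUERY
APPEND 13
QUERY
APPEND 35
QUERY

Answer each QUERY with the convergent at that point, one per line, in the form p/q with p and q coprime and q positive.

35/1
141/4
1586/45
49307/1399
938419/26626
12248754/347537
429644809/12190421

APPEND 35: p_0 = 35·1 + 0 = 35, q_0 = 35·0 + 1 = 1 → 35/1
APPEND 4: p_1 = 4·35 + 1 = 141, q_1 = 4·1 + 0 = 4 → 141/4
APPEND 11: p_2 = 11·141 + 35 = 1586, q_2 = 11·4 + 1 = 45 → 1586/45
APPEND 31: p_3 = 31·1586 + 141 = 49307, q_3 = 31·45 + 4 = 1399 → 49307/1399
APPEND 19: p_4 = 19·49307 + 1586 = 938419, q_4 = 19·1399 + 45 = 26626 → 938419/26626
APPEND 13: p_5 = 13·938419 + 49307 = 12248754, q_5 = 13·26626 + 1399 = 347537 → 12248754/347537
APPEND 35: p_6 = 35·12248754 + 938419 = 429644809, q_6 = 35·347537 + 26626 = 12190421 → 429644809/12190421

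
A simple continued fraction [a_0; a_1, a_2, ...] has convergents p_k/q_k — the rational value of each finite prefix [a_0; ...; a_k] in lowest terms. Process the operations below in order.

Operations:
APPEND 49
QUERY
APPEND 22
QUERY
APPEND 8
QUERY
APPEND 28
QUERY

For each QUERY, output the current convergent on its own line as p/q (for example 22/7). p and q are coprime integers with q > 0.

APPEND 49: p_0 = 49·1 + 0 = 49, q_0 = 49·0 + 1 = 1 → 49/1
APPEND 22: p_1 = 22·49 + 1 = 1079, q_1 = 22·1 + 0 = 22 → 1079/22
APPEND 8: p_2 = 8·1079 + 49 = 8681, q_2 = 8·22 + 1 = 177 → 8681/177
APPEND 28: p_3 = 28·8681 + 1079 = 244147, q_3 = 28·177 + 22 = 4978 → 244147/4978

49/1
1079/22
8681/177
244147/4978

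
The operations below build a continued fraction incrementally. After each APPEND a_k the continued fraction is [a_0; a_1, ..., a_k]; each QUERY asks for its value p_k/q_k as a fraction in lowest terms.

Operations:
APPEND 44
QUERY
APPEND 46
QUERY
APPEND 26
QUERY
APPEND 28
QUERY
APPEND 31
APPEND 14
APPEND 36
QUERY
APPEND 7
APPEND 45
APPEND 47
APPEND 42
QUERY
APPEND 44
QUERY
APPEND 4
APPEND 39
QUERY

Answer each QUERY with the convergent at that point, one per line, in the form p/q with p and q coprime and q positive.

44/1
2025/46
52694/1197
1477457/33562
23209388257/527225827
14549014771004845/330496274168914
640502879725401219/14549701039934057
101126363692957180338/2297192417962234595

APPEND 44: p_0 = 44·1 + 0 = 44, q_0 = 44·0 + 1 = 1 → 44/1
APPEND 46: p_1 = 46·44 + 1 = 2025, q_1 = 46·1 + 0 = 46 → 2025/46
APPEND 26: p_2 = 26·2025 + 44 = 52694, q_2 = 26·46 + 1 = 1197 → 52694/1197
APPEND 28: p_3 = 28·52694 + 2025 = 1477457, q_3 = 28·1197 + 46 = 33562 → 1477457/33562
APPEND 31: p_4 = 31·1477457 + 52694 = 45853861, q_4 = 31·33562 + 1197 = 1041619 → 45853861/1041619
APPEND 14: p_5 = 14·45853861 + 1477457 = 643431511, q_5 = 14·1041619 + 33562 = 14616228 → 643431511/14616228
APPEND 36: p_6 = 36·643431511 + 45853861 = 23209388257, q_6 = 36·14616228 + 1041619 = 527225827 → 23209388257/527225827
APPEND 7: p_7 = 7·23209388257 + 643431511 = 163109149310, q_7 = 7·527225827 + 14616228 = 3705197017 → 163109149310/3705197017
APPEND 45: p_8 = 45·163109149310 + 23209388257 = 7363121107207, q_8 = 45·3705197017 + 527225827 = 167261091592 → 7363121107207/167261091592
APPEND 47: p_9 = 47·7363121107207 + 163109149310 = 346229801188039, q_9 = 47·167261091592 + 3705197017 = 7864976501841 → 346229801188039/7864976501841
APPEND 42: p_10 = 42·346229801188039 + 7363121107207 = 14549014771004845, q_10 = 42·7864976501841 + 167261091592 = 330496274168914 → 14549014771004845/330496274168914
APPEND 44: p_11 = 44·14549014771004845 + 346229801188039 = 640502879725401219, q_11 = 44·330496274168914 + 7864976501841 = 14549701039934057 → 640502879725401219/14549701039934057
APPEND 4: p_12 = 4·640502879725401219 + 14549014771004845 = 2576560533672609721, q_12 = 4·14549701039934057 + 330496274168914 = 58529300433905142 → 2576560533672609721/58529300433905142
APPEND 39: p_13 = 39·2576560533672609721 + 640502879725401219 = 101126363692957180338, q_13 = 39·58529300433905142 + 14549701039934057 = 2297192417962234595 → 101126363692957180338/2297192417962234595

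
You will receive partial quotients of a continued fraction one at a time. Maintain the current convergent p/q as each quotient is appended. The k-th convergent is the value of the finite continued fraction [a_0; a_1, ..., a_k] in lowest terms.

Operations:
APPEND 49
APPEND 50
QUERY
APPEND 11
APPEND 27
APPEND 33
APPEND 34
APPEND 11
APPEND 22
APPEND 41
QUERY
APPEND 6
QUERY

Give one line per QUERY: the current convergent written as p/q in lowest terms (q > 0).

APPEND 49: p_0 = 49·1 + 0 = 49, q_0 = 49·0 + 1 = 1 → 49/1
APPEND 50: p_1 = 50·49 + 1 = 2451, q_1 = 50·1 + 0 = 50 → 2451/50
APPEND 11: p_2 = 11·2451 + 49 = 27010, q_2 = 11·50 + 1 = 551 → 27010/551
APPEND 27: p_3 = 27·27010 + 2451 = 731721, q_3 = 27·551 + 50 = 14927 → 731721/14927
APPEND 33: p_4 = 33·731721 + 27010 = 24173803, q_4 = 33·14927 + 551 = 493142 → 24173803/493142
APPEND 34: p_5 = 34·24173803 + 731721 = 822641023, q_5 = 34·493142 + 14927 = 16781755 → 822641023/16781755
APPEND 11: p_6 = 11·822641023 + 24173803 = 9073225056, q_6 = 11·16781755 + 493142 = 185092447 → 9073225056/185092447
APPEND 22: p_7 = 22·9073225056 + 822641023 = 200433592255, q_7 = 22·185092447 + 16781755 = 4088815589 → 200433592255/4088815589
APPEND 41: p_8 = 41·200433592255 + 9073225056 = 8226850507511, q_8 = 41·4088815589 + 185092447 = 167826531596 → 8226850507511/167826531596
APPEND 6: p_9 = 6·8226850507511 + 200433592255 = 49561536637321, q_9 = 6·167826531596 + 4088815589 = 1011048005165 → 49561536637321/1011048005165

2451/50
8226850507511/167826531596
49561536637321/1011048005165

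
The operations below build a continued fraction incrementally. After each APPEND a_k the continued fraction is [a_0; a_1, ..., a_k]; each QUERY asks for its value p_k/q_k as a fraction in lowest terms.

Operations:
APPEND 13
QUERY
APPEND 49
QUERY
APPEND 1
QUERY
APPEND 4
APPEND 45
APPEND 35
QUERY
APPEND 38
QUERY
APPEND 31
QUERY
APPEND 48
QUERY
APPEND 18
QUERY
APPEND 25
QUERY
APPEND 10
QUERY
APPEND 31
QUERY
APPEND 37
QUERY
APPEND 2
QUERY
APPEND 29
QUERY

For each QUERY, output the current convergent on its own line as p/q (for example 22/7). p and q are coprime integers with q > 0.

APPEND 13: p_0 = 13·1 + 0 = 13, q_0 = 13·0 + 1 = 1 → 13/1
APPEND 49: p_1 = 49·13 + 1 = 638, q_1 = 49·1 + 0 = 49 → 638/49
APPEND 1: p_2 = 1·638 + 13 = 651, q_2 = 1·49 + 1 = 50 → 651/50
APPEND 4: p_3 = 4·651 + 638 = 3242, q_3 = 4·50 + 49 = 249 → 3242/249
APPEND 45: p_4 = 45·3242 + 651 = 146541, q_4 = 45·249 + 50 = 11255 → 146541/11255
APPEND 35: p_5 = 35·146541 + 3242 = 5132177, q_5 = 35·11255 + 249 = 394174 → 5132177/394174
APPEND 38: p_6 = 38·5132177 + 146541 = 195169267, q_6 = 38·394174 + 11255 = 14989867 → 195169267/14989867
APPEND 31: p_7 = 31·195169267 + 5132177 = 6055379454, q_7 = 31·14989867 + 394174 = 465080051 → 6055379454/465080051
APPEND 48: p_8 = 48·6055379454 + 195169267 = 290853383059, q_8 = 48·465080051 + 14989867 = 22338832315 → 290853383059/22338832315
APPEND 18: p_9 = 18·290853383059 + 6055379454 = 5241416274516, q_9 = 18·22338832315 + 465080051 = 402564061721 → 5241416274516/402564061721
APPEND 25: p_10 = 25·5241416274516 + 290853383059 = 131326260245959, q_10 = 25·402564061721 + 22338832315 = 10086440375340 → 131326260245959/10086440375340
APPEND 10: p_11 = 10·131326260245959 + 5241416274516 = 1318504018734106, q_11 = 10·10086440375340 + 402564061721 = 101266967815121 → 1318504018734106/101266967815121
APPEND 31: p_12 = 31·1318504018734106 + 131326260245959 = 41004950841003245, q_12 = 31·101266967815121 + 10086440375340 = 3149362442644091 → 41004950841003245/3149362442644091
APPEND 37: p_13 = 37·41004950841003245 + 1318504018734106 = 1518501685135854171, q_13 = 37·3149362442644091 + 101266967815121 = 116627677345646488 → 1518501685135854171/116627677345646488
APPEND 2: p_14 = 2·1518501685135854171 + 41004950841003245 = 3078008321112711587, q_14 = 2·116627677345646488 + 3149362442644091 = 236404717133937067 → 3078008321112711587/236404717133937067
APPEND 29: p_15 = 29·3078008321112711587 + 1518501685135854171 = 90780742997404490194, q_15 = 29·236404717133937067 + 116627677345646488 = 6972364474229821431 → 90780742997404490194/6972364474229821431

13/1
638/49
651/50
5132177/394174
195169267/14989867
6055379454/465080051
290853383059/22338832315
5241416274516/402564061721
131326260245959/10086440375340
1318504018734106/101266967815121
41004950841003245/3149362442644091
1518501685135854171/116627677345646488
3078008321112711587/236404717133937067
90780742997404490194/6972364474229821431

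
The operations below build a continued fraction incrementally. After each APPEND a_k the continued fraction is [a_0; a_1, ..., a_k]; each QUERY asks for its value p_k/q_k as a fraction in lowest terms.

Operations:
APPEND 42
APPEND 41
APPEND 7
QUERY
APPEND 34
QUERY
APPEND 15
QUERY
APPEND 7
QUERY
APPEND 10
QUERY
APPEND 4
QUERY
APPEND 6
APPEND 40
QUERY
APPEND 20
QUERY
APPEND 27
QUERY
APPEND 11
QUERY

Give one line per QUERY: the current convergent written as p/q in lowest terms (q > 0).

12103/288
413225/9833
6210478/147783
43886571/1044314
445076188/10590923
1824191323/43408006
457433156363/10884966366
9160053351386/217970366279
247778873643785/5896084855899
2734727663433021/65074903781168

APPEND 42: p_0 = 42·1 + 0 = 42, q_0 = 42·0 + 1 = 1 → 42/1
APPEND 41: p_1 = 41·42 + 1 = 1723, q_1 = 41·1 + 0 = 41 → 1723/41
APPEND 7: p_2 = 7·1723 + 42 = 12103, q_2 = 7·41 + 1 = 288 → 12103/288
APPEND 34: p_3 = 34·12103 + 1723 = 413225, q_3 = 34·288 + 41 = 9833 → 413225/9833
APPEND 15: p_4 = 15·413225 + 12103 = 6210478, q_4 = 15·9833 + 288 = 147783 → 6210478/147783
APPEND 7: p_5 = 7·6210478 + 413225 = 43886571, q_5 = 7·147783 + 9833 = 1044314 → 43886571/1044314
APPEND 10: p_6 = 10·43886571 + 6210478 = 445076188, q_6 = 10·1044314 + 147783 = 10590923 → 445076188/10590923
APPEND 4: p_7 = 4·445076188 + 43886571 = 1824191323, q_7 = 4·10590923 + 1044314 = 43408006 → 1824191323/43408006
APPEND 6: p_8 = 6·1824191323 + 445076188 = 11390224126, q_8 = 6·43408006 + 10590923 = 271038959 → 11390224126/271038959
APPEND 40: p_9 = 40·11390224126 + 1824191323 = 457433156363, q_9 = 40·271038959 + 43408006 = 10884966366 → 457433156363/10884966366
APPEND 20: p_10 = 20·457433156363 + 11390224126 = 9160053351386, q_10 = 20·10884966366 + 271038959 = 217970366279 → 9160053351386/217970366279
APPEND 27: p_11 = 27·9160053351386 + 457433156363 = 247778873643785, q_11 = 27·217970366279 + 10884966366 = 5896084855899 → 247778873643785/5896084855899
APPEND 11: p_12 = 11·247778873643785 + 9160053351386 = 2734727663433021, q_12 = 11·5896084855899 + 217970366279 = 65074903781168 → 2734727663433021/65074903781168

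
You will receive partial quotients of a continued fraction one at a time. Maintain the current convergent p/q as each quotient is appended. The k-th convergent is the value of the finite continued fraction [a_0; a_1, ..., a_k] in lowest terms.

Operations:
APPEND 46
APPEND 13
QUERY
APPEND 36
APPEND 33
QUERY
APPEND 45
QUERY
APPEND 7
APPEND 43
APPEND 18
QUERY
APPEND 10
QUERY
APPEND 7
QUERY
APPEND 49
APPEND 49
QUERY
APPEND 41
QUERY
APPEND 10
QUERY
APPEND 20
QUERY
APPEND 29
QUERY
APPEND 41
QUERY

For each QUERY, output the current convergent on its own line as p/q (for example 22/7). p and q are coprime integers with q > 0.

APPEND 46: p_0 = 46·1 + 0 = 46, q_0 = 46·0 + 1 = 1 → 46/1
APPEND 13: p_1 = 13·46 + 1 = 599, q_1 = 13·1 + 0 = 13 → 599/13
APPEND 36: p_2 = 36·599 + 46 = 21610, q_2 = 36·13 + 1 = 469 → 21610/469
APPEND 33: p_3 = 33·21610 + 599 = 713729, q_3 = 33·469 + 13 = 15490 → 713729/15490
APPEND 45: p_4 = 45·713729 + 21610 = 32139415, q_4 = 45·15490 + 469 = 697519 → 32139415/697519
APPEND 7: p_5 = 7·32139415 + 713729 = 225689634, q_5 = 7·697519 + 15490 = 4898123 → 225689634/4898123
APPEND 43: p_6 = 43·225689634 + 32139415 = 9736793677, q_6 = 43·4898123 + 697519 = 211316808 → 9736793677/211316808
APPEND 18: p_7 = 18·9736793677 + 225689634 = 175487975820, q_7 = 18·211316808 + 4898123 = 3808600667 → 175487975820/3808600667
APPEND 10: p_8 = 10·175487975820 + 9736793677 = 1764616551877, q_8 = 10·3808600667 + 211316808 = 38297323478 → 1764616551877/38297323478
APPEND 7: p_9 = 7·1764616551877 + 175487975820 = 12527803838959, q_9 = 7·38297323478 + 3808600667 = 271889865013 → 12527803838959/271889865013
APPEND 49: p_10 = 49·12527803838959 + 1764616551877 = 615627004660868, q_10 = 49·271889865013 + 38297323478 = 13360900709115 → 615627004660868/13360900709115
APPEND 49: p_11 = 49·615627004660868 + 12527803838959 = 30178251032221491, q_11 = 49·13360900709115 + 271889865013 = 654956024611648 → 30178251032221491/654956024611648
APPEND 41: p_12 = 41·30178251032221491 + 615627004660868 = 1237923919325741999, q_12 = 41·654956024611648 + 13360900709115 = 26866557909786683 → 1237923919325741999/26866557909786683
APPEND 10: p_13 = 10·1237923919325741999 + 30178251032221491 = 12409417444289641481, q_13 = 10·26866557909786683 + 654956024611648 = 269320535122478478 → 12409417444289641481/269320535122478478
APPEND 20: p_14 = 20·12409417444289641481 + 1237923919325741999 = 249426272805118571619, q_14 = 20·269320535122478478 + 26866557909786683 = 5413277260359356243 → 249426272805118571619/5413277260359356243
APPEND 29: p_15 = 29·249426272805118571619 + 12409417444289641481 = 7245771328792728218432, q_15 = 29·5413277260359356243 + 269320535122478478 = 157254361085543809525 → 7245771328792728218432/157254361085543809525
APPEND 41: p_16 = 41·7245771328792728218432 + 249426272805118571619 = 297326050753306975527331, q_16 = 41·157254361085543809525 + 5413277260359356243 = 6452842081767655546768 → 297326050753306975527331/6452842081767655546768

599/13
713729/15490
32139415/697519
175487975820/3808600667
1764616551877/38297323478
12527803838959/271889865013
30178251032221491/654956024611648
1237923919325741999/26866557909786683
12409417444289641481/269320535122478478
249426272805118571619/5413277260359356243
7245771328792728218432/157254361085543809525
297326050753306975527331/6452842081767655546768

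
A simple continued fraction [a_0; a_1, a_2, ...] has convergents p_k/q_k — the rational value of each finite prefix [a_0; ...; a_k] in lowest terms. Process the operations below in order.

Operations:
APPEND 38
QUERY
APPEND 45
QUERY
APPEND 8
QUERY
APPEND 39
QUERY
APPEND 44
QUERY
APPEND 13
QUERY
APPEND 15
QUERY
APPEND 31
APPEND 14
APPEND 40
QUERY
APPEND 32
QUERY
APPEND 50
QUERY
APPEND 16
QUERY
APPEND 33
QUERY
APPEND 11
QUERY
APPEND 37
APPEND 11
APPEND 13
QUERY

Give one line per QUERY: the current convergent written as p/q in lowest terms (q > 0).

38/1
1711/45
13726/361
537025/14124
23642826/621817
307893763/8097745
4642049271/122087992
81088289243844/2132658623497
2596848857748575/68298297596854
129923531176672594/3417047538466197
2081373347684510079/54741058913056006
68815244004765505201/1809871991669314395
759049057400105067290/19963332967275514351
4063990410710647397144834/106884782945018903421571

APPEND 38: p_0 = 38·1 + 0 = 38, q_0 = 38·0 + 1 = 1 → 38/1
APPEND 45: p_1 = 45·38 + 1 = 1711, q_1 = 45·1 + 0 = 45 → 1711/45
APPEND 8: p_2 = 8·1711 + 38 = 13726, q_2 = 8·45 + 1 = 361 → 13726/361
APPEND 39: p_3 = 39·13726 + 1711 = 537025, q_3 = 39·361 + 45 = 14124 → 537025/14124
APPEND 44: p_4 = 44·537025 + 13726 = 23642826, q_4 = 44·14124 + 361 = 621817 → 23642826/621817
APPEND 13: p_5 = 13·23642826 + 537025 = 307893763, q_5 = 13·621817 + 14124 = 8097745 → 307893763/8097745
APPEND 15: p_6 = 15·307893763 + 23642826 = 4642049271, q_6 = 15·8097745 + 621817 = 122087992 → 4642049271/122087992
APPEND 31: p_7 = 31·4642049271 + 307893763 = 144211421164, q_7 = 31·122087992 + 8097745 = 3792825497 → 144211421164/3792825497
APPEND 14: p_8 = 14·144211421164 + 4642049271 = 2023601945567, q_8 = 14·3792825497 + 122087992 = 53221644950 → 2023601945567/53221644950
APPEND 40: p_9 = 40·2023601945567 + 144211421164 = 81088289243844, q_9 = 40·53221644950 + 3792825497 = 2132658623497 → 81088289243844/2132658623497
APPEND 32: p_10 = 32·81088289243844 + 2023601945567 = 2596848857748575, q_10 = 32·2132658623497 + 53221644950 = 68298297596854 → 2596848857748575/68298297596854
APPEND 50: p_11 = 50·2596848857748575 + 81088289243844 = 129923531176672594, q_11 = 50·68298297596854 + 2132658623497 = 3417047538466197 → 129923531176672594/3417047538466197
APPEND 16: p_12 = 16·129923531176672594 + 2596848857748575 = 2081373347684510079, q_12 = 16·3417047538466197 + 68298297596854 = 54741058913056006 → 2081373347684510079/54741058913056006
APPEND 33: p_13 = 33·2081373347684510079 + 129923531176672594 = 68815244004765505201, q_13 = 33·54741058913056006 + 3417047538466197 = 1809871991669314395 → 68815244004765505201/1809871991669314395
APPEND 11: p_14 = 11·68815244004765505201 + 2081373347684510079 = 759049057400105067290, q_14 = 11·1809871991669314395 + 54741058913056006 = 19963332967275514351 → 759049057400105067290/19963332967275514351
APPEND 37: p_15 = 37·759049057400105067290 + 68815244004765505201 = 28153630367808652994931, q_15 = 37·19963332967275514351 + 1809871991669314395 = 740453191780863345382 → 28153630367808652994931/740453191780863345382
APPEND 11: p_16 = 11·28153630367808652994931 + 759049057400105067290 = 310448983103295288011531, q_16 = 11·740453191780863345382 + 19963332967275514351 = 8164948442556772313553 → 310448983103295288011531/8164948442556772313553
APPEND 13: p_17 = 13·310448983103295288011531 + 28153630367808652994931 = 4063990410710647397144834, q_17 = 13·8164948442556772313553 + 740453191780863345382 = 106884782945018903421571 → 4063990410710647397144834/106884782945018903421571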